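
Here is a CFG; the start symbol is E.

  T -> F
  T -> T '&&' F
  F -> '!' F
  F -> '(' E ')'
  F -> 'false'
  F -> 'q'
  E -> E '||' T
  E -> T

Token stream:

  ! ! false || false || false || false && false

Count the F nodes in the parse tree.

7

[E [E [E [E [T [F ! [F ! [F false]]]]] || [T [F false]]] || [T [F false]]] || [T [T [F false]] && [F false]]]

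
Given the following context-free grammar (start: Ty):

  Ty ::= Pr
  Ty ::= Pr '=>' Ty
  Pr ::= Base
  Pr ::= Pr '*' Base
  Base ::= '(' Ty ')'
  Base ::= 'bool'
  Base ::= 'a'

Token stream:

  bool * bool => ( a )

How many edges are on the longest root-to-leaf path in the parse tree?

[Ty [Pr [Pr [Base bool]] * [Base bool]] => [Ty [Pr [Base ( [Ty [Pr [Base a]]] )]]]]

7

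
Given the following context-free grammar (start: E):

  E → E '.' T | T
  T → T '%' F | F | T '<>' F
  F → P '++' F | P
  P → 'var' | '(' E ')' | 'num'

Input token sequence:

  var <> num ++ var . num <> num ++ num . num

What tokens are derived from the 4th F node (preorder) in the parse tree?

num

[E [E [E [T [T [F [P var]]] <> [F [P num] ++ [F [P var]]]]] . [T [T [F [P num]]] <> [F [P num] ++ [F [P num]]]]] . [T [F [P num]]]]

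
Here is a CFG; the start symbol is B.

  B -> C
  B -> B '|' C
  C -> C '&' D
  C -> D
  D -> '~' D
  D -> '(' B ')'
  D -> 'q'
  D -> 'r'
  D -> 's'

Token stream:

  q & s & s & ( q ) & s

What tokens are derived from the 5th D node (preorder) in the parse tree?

q

[B [C [C [C [C [C [D q]] & [D s]] & [D s]] & [D ( [B [C [D q]]] )]] & [D s]]]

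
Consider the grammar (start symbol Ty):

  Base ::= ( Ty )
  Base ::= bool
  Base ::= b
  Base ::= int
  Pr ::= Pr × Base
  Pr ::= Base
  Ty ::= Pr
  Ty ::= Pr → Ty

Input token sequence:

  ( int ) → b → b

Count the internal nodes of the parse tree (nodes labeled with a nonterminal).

12

[Ty [Pr [Base ( [Ty [Pr [Base int]]] )]] → [Ty [Pr [Base b]] → [Ty [Pr [Base b]]]]]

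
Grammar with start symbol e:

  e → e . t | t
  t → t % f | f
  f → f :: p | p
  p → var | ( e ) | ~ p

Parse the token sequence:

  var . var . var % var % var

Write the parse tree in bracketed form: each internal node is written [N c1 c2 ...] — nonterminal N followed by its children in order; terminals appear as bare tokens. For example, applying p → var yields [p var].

[e [e [e [t [f [p var]]]] . [t [f [p var]]]] . [t [t [t [f [p var]]] % [f [p var]]] % [f [p var]]]]

e
e . t
e . t . t
t . t . t
f . t . t
p . t . t
var . t . t
var . f . t
var . p . t
var . var . t
var . var . t % f
var . var . t % f % f
var . var . f % f % f
var . var . p % f % f
var . var . var % f % f
var . var . var % p % f
var . var . var % var % f
var . var . var % var % p
var . var . var % var % var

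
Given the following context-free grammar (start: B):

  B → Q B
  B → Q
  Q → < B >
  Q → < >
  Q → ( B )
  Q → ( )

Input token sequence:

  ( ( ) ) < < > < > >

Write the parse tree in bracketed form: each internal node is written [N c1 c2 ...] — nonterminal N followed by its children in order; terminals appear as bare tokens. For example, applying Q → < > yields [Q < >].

[B [Q ( [B [Q ( )]] )] [B [Q < [B [Q < >] [B [Q < >]]] >]]]

B
Q B
( B ) B
( Q ) B
( ( ) ) B
( ( ) ) Q
( ( ) ) < B >
( ( ) ) < Q B >
( ( ) ) < < > B >
( ( ) ) < < > Q >
( ( ) ) < < > < > >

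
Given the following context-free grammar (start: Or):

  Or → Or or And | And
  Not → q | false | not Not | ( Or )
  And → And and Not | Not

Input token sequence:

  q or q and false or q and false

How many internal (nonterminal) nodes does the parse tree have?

13

[Or [Or [Or [And [Not q]]] or [And [And [Not q]] and [Not false]]] or [And [And [Not q]] and [Not false]]]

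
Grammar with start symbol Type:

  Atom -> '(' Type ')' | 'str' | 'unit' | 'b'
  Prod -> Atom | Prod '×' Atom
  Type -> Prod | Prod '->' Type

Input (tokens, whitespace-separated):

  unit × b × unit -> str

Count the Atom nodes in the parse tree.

4

[Type [Prod [Prod [Prod [Atom unit]] × [Atom b]] × [Atom unit]] -> [Type [Prod [Atom str]]]]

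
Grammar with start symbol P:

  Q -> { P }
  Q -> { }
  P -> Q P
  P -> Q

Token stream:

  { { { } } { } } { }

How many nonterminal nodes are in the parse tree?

10

[P [Q { [P [Q { [P [Q { }]] }] [P [Q { }]]] }] [P [Q { }]]]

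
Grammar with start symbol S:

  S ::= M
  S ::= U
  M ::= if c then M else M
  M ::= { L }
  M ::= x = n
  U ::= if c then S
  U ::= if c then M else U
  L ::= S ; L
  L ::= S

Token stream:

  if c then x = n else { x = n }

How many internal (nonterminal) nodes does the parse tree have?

[S [M if c then [M x = n] else [M { [L [S [M x = n]]] }]]]

7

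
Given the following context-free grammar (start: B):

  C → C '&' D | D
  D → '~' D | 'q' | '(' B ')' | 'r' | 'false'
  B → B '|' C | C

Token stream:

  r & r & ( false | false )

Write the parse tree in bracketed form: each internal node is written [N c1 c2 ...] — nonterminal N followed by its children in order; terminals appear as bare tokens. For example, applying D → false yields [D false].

B
C
C & D
C & D & D
D & D & D
r & D & D
r & r & D
r & r & ( B )
r & r & ( B | C )
r & r & ( C | C )
r & r & ( D | C )
r & r & ( false | C )
r & r & ( false | D )
r & r & ( false | false )

[B [C [C [C [D r]] & [D r]] & [D ( [B [B [C [D false]]] | [C [D false]]] )]]]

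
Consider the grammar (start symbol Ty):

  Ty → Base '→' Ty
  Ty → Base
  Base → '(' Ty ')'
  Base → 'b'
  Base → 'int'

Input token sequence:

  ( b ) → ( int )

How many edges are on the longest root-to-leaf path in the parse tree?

[Ty [Base ( [Ty [Base b]] )] → [Ty [Base ( [Ty [Base int]] )]]]

5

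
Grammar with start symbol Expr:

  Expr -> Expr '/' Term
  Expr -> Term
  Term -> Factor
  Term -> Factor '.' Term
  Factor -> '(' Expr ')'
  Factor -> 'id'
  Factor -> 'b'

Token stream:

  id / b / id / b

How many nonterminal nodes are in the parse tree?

[Expr [Expr [Expr [Expr [Term [Factor id]]] / [Term [Factor b]]] / [Term [Factor id]]] / [Term [Factor b]]]

12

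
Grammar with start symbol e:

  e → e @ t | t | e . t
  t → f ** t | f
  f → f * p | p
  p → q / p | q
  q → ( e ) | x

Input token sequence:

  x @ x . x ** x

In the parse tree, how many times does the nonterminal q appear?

4

[e [e [e [t [f [p [q x]]]]] @ [t [f [p [q x]]]]] . [t [f [p [q x]]] ** [t [f [p [q x]]]]]]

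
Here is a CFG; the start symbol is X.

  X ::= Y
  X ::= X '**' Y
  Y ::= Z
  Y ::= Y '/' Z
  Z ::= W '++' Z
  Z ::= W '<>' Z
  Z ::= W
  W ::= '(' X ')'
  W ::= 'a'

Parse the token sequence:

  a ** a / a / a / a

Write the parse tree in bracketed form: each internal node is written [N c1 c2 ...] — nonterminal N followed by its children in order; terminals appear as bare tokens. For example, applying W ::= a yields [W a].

[X [X [Y [Z [W a]]]] ** [Y [Y [Y [Y [Z [W a]]] / [Z [W a]]] / [Z [W a]]] / [Z [W a]]]]

X
X ** Y
Y ** Y
Z ** Y
W ** Y
a ** Y
a ** Y / Z
a ** Y / Z / Z
a ** Y / Z / Z / Z
a ** Z / Z / Z / Z
a ** W / Z / Z / Z
a ** a / Z / Z / Z
a ** a / W / Z / Z
a ** a / a / Z / Z
a ** a / a / W / Z
a ** a / a / a / Z
a ** a / a / a / W
a ** a / a / a / a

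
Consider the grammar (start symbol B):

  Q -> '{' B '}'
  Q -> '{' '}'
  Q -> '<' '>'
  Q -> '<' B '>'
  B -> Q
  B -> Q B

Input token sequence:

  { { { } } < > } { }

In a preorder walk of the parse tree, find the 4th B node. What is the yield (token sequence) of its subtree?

< >

[B [Q { [B [Q { [B [Q { }]] }] [B [Q < >]]] }] [B [Q { }]]]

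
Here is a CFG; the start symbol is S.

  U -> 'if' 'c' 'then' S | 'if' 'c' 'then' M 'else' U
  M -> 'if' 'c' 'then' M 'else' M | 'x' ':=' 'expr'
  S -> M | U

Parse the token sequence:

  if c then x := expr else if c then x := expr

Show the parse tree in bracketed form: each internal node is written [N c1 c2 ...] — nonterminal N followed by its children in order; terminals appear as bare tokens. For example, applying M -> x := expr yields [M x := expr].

S
U
if c then M else U
if c then x := expr else U
if c then x := expr else if c then S
if c then x := expr else if c then M
if c then x := expr else if c then x := expr

[S [U if c then [M x := expr] else [U if c then [S [M x := expr]]]]]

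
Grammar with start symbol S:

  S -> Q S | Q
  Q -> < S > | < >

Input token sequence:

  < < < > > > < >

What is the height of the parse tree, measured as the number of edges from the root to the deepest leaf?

6

[S [Q < [S [Q < [S [Q < >]] >]] >] [S [Q < >]]]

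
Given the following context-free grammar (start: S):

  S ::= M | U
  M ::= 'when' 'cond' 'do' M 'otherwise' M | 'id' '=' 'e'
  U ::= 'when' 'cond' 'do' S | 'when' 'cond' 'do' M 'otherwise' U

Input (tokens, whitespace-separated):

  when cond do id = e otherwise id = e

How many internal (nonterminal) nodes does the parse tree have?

[S [M when cond do [M id = e] otherwise [M id = e]]]

4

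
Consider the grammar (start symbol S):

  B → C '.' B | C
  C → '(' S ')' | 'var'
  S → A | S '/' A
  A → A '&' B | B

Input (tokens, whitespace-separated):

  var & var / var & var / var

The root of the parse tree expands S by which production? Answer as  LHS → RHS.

[S [S [S [A [A [B [C var]]] & [B [C var]]]] / [A [A [B [C var]]] & [B [C var]]]] / [A [B [C var]]]]

S → S '/' A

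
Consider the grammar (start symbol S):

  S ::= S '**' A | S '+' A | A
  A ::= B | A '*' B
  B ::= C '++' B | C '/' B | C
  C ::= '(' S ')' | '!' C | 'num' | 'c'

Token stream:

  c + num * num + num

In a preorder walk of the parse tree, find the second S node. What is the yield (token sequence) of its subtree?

c + num * num

[S [S [S [A [B [C c]]]] + [A [A [B [C num]]] * [B [C num]]]] + [A [B [C num]]]]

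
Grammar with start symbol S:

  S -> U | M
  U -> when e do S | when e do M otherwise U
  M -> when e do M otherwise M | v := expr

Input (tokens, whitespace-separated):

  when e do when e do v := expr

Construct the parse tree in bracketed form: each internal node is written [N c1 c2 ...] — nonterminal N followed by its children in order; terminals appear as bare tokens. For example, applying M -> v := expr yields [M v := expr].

[S [U when e do [S [U when e do [S [M v := expr]]]]]]

S
U
when e do S
when e do U
when e do when e do S
when e do when e do M
when e do when e do v := expr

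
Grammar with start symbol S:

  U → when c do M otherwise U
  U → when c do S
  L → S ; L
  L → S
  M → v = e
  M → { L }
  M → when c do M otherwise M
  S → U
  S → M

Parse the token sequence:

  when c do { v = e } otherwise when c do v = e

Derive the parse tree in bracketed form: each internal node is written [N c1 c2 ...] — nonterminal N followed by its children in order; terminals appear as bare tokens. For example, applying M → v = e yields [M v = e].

[S [U when c do [M { [L [S [M v = e]]] }] otherwise [U when c do [S [M v = e]]]]]

S
U
when c do M otherwise U
when c do { L } otherwise U
when c do { S } otherwise U
when c do { M } otherwise U
when c do { v = e } otherwise U
when c do { v = e } otherwise when c do S
when c do { v = e } otherwise when c do M
when c do { v = e } otherwise when c do v = e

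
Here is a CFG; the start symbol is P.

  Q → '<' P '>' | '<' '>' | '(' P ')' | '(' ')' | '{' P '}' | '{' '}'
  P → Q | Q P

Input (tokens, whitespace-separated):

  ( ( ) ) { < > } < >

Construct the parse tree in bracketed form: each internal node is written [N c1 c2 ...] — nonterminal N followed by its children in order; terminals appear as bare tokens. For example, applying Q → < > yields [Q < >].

P
Q P
( P ) P
( Q ) P
( ( ) ) P
( ( ) ) Q P
( ( ) ) { P } P
( ( ) ) { Q } P
( ( ) ) { < > } P
( ( ) ) { < > } Q
( ( ) ) { < > } < >

[P [Q ( [P [Q ( )]] )] [P [Q { [P [Q < >]] }] [P [Q < >]]]]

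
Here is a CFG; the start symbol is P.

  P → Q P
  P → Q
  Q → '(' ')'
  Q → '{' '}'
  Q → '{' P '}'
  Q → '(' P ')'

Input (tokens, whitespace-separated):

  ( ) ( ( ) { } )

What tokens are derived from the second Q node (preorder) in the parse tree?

[P [Q ( )] [P [Q ( [P [Q ( )] [P [Q { }]]] )]]]

( ( ) { } )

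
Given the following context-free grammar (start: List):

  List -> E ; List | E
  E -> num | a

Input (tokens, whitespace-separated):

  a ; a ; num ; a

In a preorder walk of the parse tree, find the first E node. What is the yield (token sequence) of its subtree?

a

[List [E a] ; [List [E a] ; [List [E num] ; [List [E a]]]]]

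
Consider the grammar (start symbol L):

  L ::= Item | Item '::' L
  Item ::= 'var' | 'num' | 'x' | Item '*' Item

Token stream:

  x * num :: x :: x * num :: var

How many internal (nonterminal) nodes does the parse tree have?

12

[L [Item [Item x] * [Item num]] :: [L [Item x] :: [L [Item [Item x] * [Item num]] :: [L [Item var]]]]]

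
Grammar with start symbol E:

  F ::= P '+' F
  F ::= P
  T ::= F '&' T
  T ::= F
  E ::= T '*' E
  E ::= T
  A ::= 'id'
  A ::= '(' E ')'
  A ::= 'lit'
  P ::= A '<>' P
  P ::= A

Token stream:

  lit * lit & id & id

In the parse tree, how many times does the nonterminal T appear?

[E [T [F [P [A lit]]]] * [E [T [F [P [A lit]]] & [T [F [P [A id]]] & [T [F [P [A id]]]]]]]]

4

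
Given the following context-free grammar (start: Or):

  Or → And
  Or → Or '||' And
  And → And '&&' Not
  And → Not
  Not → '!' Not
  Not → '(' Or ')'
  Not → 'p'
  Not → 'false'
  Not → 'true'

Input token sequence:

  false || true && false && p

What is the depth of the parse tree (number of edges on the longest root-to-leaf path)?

5

[Or [Or [And [Not false]]] || [And [And [And [Not true]] && [Not false]] && [Not p]]]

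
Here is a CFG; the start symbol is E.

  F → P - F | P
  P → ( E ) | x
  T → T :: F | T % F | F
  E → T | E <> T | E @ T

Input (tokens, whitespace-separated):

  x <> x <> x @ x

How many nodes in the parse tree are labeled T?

4

[E [E [E [E [T [F [P x]]]] <> [T [F [P x]]]] <> [T [F [P x]]]] @ [T [F [P x]]]]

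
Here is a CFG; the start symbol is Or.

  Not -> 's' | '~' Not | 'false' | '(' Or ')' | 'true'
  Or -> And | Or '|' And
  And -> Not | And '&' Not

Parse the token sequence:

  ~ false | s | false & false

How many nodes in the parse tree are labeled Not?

[Or [Or [Or [And [Not ~ [Not false]]]] | [And [Not s]]] | [And [And [Not false]] & [Not false]]]

5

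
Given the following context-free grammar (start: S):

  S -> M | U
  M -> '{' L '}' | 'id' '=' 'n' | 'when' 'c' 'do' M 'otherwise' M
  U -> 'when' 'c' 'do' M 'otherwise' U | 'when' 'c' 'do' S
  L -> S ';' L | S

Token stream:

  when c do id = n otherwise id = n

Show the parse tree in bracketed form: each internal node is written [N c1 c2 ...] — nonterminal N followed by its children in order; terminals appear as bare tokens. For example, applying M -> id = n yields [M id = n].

S
M
when c do M otherwise M
when c do id = n otherwise M
when c do id = n otherwise id = n

[S [M when c do [M id = n] otherwise [M id = n]]]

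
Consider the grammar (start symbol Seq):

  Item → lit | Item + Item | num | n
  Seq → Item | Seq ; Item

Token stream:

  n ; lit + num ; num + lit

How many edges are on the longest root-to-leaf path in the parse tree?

4

[Seq [Seq [Seq [Item n]] ; [Item [Item lit] + [Item num]]] ; [Item [Item num] + [Item lit]]]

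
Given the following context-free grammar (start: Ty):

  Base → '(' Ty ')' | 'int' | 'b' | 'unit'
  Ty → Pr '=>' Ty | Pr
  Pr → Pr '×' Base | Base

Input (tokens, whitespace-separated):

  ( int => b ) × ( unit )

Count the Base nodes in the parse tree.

5

[Ty [Pr [Pr [Base ( [Ty [Pr [Base int]] => [Ty [Pr [Base b]]]] )]] × [Base ( [Ty [Pr [Base unit]]] )]]]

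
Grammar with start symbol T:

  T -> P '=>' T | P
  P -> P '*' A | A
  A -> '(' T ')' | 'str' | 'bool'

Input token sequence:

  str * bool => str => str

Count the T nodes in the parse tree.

[T [P [P [A str]] * [A bool]] => [T [P [A str]] => [T [P [A str]]]]]

3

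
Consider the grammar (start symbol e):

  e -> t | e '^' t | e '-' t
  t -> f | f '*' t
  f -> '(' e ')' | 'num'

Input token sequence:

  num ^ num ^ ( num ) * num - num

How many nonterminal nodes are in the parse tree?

17

[e [e [e [e [t [f num]]] ^ [t [f num]]] ^ [t [f ( [e [t [f num]]] )] * [t [f num]]]] - [t [f num]]]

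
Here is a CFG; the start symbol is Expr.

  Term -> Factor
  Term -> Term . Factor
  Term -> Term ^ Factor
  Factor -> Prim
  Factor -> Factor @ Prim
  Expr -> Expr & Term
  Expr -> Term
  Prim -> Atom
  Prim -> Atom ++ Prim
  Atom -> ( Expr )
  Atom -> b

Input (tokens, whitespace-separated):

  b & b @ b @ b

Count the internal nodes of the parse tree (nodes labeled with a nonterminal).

[Expr [Expr [Term [Factor [Prim [Atom b]]]]] & [Term [Factor [Factor [Factor [Prim [Atom b]]] @ [Prim [Atom b]]] @ [Prim [Atom b]]]]]

16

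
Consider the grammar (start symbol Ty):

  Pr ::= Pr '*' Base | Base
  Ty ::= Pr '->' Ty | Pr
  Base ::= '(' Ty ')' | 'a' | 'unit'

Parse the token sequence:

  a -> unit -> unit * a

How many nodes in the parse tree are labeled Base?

4

[Ty [Pr [Base a]] -> [Ty [Pr [Base unit]] -> [Ty [Pr [Pr [Base unit]] * [Base a]]]]]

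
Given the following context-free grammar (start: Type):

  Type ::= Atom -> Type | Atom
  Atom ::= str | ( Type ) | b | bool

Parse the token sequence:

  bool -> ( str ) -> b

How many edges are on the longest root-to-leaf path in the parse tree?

[Type [Atom bool] -> [Type [Atom ( [Type [Atom str]] )] -> [Type [Atom b]]]]

5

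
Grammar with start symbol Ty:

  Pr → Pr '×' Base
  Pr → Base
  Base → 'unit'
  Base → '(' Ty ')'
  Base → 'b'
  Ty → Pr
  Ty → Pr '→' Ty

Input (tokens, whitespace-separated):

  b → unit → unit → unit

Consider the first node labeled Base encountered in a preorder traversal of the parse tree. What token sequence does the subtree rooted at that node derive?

b

[Ty [Pr [Base b]] → [Ty [Pr [Base unit]] → [Ty [Pr [Base unit]] → [Ty [Pr [Base unit]]]]]]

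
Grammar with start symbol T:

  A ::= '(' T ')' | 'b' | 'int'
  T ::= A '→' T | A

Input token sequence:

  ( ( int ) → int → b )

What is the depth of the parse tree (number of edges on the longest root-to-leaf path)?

6

[T [A ( [T [A ( [T [A int]] )] → [T [A int] → [T [A b]]]] )]]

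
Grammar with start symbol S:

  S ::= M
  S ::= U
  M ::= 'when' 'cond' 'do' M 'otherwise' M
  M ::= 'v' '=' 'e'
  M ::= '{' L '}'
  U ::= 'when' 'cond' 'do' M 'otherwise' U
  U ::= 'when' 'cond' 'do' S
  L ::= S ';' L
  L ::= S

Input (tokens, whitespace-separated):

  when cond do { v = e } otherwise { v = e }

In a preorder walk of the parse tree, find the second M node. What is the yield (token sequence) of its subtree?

{ v = e }

[S [M when cond do [M { [L [S [M v = e]]] }] otherwise [M { [L [S [M v = e]]] }]]]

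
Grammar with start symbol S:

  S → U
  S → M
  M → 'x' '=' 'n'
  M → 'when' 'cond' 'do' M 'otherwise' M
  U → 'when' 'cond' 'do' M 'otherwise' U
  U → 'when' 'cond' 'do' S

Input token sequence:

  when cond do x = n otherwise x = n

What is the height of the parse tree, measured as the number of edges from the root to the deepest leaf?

[S [M when cond do [M x = n] otherwise [M x = n]]]

3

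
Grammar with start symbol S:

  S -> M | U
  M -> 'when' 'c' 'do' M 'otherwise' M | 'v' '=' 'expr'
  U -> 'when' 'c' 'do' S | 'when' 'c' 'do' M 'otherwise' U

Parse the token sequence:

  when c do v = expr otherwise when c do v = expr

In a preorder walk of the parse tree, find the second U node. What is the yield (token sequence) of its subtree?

[S [U when c do [M v = expr] otherwise [U when c do [S [M v = expr]]]]]

when c do v = expr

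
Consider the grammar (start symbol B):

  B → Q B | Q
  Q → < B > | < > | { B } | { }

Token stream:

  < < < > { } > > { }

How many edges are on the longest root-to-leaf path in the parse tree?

[B [Q < [B [Q < [B [Q < >] [B [Q { }]]] >]] >] [B [Q { }]]]

7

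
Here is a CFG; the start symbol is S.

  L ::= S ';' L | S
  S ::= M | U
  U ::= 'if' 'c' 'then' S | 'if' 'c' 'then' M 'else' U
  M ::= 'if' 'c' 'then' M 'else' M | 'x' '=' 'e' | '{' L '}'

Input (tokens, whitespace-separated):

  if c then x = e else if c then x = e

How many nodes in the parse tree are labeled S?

2

[S [U if c then [M x = e] else [U if c then [S [M x = e]]]]]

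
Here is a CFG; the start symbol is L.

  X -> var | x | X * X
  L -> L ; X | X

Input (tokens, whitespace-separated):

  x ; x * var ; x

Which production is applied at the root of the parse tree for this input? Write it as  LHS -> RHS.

[L [L [L [X x]] ; [X [X x] * [X var]]] ; [X x]]

L -> L ; X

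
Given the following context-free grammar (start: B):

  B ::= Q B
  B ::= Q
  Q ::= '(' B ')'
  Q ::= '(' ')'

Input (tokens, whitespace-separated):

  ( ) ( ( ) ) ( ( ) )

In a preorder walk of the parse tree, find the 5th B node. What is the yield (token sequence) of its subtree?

[B [Q ( )] [B [Q ( [B [Q ( )]] )] [B [Q ( [B [Q ( )]] )]]]]

( )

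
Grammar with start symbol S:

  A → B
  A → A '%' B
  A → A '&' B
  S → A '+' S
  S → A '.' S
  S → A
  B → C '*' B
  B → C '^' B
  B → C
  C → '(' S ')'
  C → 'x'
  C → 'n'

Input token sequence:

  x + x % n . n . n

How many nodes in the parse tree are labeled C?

[S [A [B [C x]]] + [S [A [A [B [C x]]] % [B [C n]]] . [S [A [B [C n]]] . [S [A [B [C n]]]]]]]

5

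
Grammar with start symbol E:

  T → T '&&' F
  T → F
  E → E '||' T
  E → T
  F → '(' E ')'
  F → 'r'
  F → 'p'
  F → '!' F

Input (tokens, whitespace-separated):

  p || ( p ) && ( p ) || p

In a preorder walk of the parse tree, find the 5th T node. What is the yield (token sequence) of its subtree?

[E [E [E [T [F p]]] || [T [T [F ( [E [T [F p]]] )]] && [F ( [E [T [F p]]] )]]] || [T [F p]]]

p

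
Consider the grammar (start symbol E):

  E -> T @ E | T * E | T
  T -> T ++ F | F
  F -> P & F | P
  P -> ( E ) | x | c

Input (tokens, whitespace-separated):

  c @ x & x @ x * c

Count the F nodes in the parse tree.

[E [T [F [P c]]] @ [E [T [F [P x] & [F [P x]]]] @ [E [T [F [P x]]] * [E [T [F [P c]]]]]]]

5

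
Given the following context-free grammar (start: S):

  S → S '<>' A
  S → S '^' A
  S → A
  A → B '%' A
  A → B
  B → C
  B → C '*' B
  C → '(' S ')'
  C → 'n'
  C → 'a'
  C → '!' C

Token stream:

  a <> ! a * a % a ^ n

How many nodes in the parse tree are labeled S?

[S [S [S [A [B [C a]]]] <> [A [B [C ! [C a]] * [B [C a]]] % [A [B [C a]]]]] ^ [A [B [C n]]]]

3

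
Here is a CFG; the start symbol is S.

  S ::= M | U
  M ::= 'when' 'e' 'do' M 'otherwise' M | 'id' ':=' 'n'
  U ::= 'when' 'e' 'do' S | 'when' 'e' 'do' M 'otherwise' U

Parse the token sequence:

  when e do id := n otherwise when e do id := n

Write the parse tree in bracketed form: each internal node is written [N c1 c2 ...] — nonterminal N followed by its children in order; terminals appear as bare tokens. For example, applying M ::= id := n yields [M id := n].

[S [U when e do [M id := n] otherwise [U when e do [S [M id := n]]]]]

S
U
when e do M otherwise U
when e do id := n otherwise U
when e do id := n otherwise when e do S
when e do id := n otherwise when e do M
when e do id := n otherwise when e do id := n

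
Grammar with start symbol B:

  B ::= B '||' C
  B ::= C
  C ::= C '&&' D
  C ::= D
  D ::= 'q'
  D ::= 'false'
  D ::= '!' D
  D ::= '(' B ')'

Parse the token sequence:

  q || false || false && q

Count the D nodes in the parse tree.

4

[B [B [B [C [D q]]] || [C [D false]]] || [C [C [D false]] && [D q]]]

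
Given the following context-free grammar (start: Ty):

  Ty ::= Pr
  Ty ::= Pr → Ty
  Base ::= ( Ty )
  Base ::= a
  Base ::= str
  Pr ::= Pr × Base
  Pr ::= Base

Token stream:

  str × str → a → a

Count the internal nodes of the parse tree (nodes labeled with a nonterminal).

11

[Ty [Pr [Pr [Base str]] × [Base str]] → [Ty [Pr [Base a]] → [Ty [Pr [Base a]]]]]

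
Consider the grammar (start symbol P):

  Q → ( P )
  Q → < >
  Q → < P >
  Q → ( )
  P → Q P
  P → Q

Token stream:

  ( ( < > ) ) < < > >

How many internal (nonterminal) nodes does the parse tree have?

10

[P [Q ( [P [Q ( [P [Q < >]] )]] )] [P [Q < [P [Q < >]] >]]]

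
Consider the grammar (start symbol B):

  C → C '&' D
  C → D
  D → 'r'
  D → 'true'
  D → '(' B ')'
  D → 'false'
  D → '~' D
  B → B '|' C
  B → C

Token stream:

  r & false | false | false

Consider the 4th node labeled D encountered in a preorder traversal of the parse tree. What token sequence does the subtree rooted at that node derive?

[B [B [B [C [C [D r]] & [D false]]] | [C [D false]]] | [C [D false]]]

false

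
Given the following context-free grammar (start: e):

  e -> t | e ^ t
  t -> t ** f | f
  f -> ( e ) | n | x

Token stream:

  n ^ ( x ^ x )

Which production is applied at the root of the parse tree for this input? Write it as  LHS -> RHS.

e -> e ^ t

[e [e [t [f n]]] ^ [t [f ( [e [e [t [f x]]] ^ [t [f x]]] )]]]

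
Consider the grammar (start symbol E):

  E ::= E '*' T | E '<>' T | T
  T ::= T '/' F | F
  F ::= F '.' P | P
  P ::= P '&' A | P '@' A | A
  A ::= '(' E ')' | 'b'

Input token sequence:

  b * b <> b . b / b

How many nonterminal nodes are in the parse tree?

22

[E [E [E [T [F [P [A b]]]]] * [T [F [P [A b]]]]] <> [T [T [F [F [P [A b]]] . [P [A b]]]] / [F [P [A b]]]]]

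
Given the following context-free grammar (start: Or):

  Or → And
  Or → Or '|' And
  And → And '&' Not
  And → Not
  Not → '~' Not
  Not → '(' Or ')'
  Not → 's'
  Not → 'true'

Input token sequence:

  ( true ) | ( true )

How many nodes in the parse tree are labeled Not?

[Or [Or [And [Not ( [Or [And [Not true]]] )]]] | [And [Not ( [Or [And [Not true]]] )]]]

4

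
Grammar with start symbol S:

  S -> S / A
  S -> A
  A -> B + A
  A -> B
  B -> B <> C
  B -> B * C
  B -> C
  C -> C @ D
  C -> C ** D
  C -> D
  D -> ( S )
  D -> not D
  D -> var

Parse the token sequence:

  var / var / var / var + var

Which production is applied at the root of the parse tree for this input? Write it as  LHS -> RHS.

S -> S / A

[S [S [S [S [A [B [C [D var]]]]] / [A [B [C [D var]]]]] / [A [B [C [D var]]]]] / [A [B [C [D var]]] + [A [B [C [D var]]]]]]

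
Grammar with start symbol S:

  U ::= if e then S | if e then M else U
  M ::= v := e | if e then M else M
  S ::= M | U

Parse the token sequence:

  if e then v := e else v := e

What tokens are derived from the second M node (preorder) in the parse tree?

v := e

[S [M if e then [M v := e] else [M v := e]]]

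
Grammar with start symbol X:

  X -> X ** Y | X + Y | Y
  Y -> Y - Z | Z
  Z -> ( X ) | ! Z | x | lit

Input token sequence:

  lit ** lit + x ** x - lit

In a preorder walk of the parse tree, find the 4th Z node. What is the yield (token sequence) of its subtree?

[X [X [X [X [Y [Z lit]]] ** [Y [Z lit]]] + [Y [Z x]]] ** [Y [Y [Z x]] - [Z lit]]]

x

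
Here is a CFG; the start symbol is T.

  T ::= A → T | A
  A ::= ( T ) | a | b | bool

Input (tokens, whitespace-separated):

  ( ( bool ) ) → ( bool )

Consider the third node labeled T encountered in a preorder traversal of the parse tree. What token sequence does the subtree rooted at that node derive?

[T [A ( [T [A ( [T [A bool]] )]] )] → [T [A ( [T [A bool]] )]]]

bool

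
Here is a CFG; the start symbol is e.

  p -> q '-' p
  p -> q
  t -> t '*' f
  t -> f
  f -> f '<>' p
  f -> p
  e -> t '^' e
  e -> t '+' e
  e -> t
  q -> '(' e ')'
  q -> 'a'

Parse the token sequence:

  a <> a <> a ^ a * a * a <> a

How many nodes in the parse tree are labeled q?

[e [t [f [f [f [p [q a]]] <> [p [q a]]] <> [p [q a]]]] ^ [e [t [t [t [f [p [q a]]]] * [f [p [q a]]]] * [f [f [p [q a]]] <> [p [q a]]]]]]

7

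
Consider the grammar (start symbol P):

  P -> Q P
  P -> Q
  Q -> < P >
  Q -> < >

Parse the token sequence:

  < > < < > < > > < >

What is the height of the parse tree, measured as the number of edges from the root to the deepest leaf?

6

[P [Q < >] [P [Q < [P [Q < >] [P [Q < >]]] >] [P [Q < >]]]]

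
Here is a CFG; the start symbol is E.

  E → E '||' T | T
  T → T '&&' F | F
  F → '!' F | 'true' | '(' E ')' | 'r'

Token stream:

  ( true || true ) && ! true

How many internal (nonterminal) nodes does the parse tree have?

[E [T [T [F ( [E [E [T [F true]]] || [T [F true]]] )]] && [F ! [F true]]]]

12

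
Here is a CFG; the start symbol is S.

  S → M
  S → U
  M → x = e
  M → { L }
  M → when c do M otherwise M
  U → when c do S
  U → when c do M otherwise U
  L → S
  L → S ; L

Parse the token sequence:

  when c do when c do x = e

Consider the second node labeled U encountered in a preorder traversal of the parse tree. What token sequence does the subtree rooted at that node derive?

when c do x = e

[S [U when c do [S [U when c do [S [M x = e]]]]]]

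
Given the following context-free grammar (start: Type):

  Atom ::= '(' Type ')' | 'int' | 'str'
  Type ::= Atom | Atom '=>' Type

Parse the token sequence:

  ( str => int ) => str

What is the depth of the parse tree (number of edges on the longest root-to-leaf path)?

[Type [Atom ( [Type [Atom str] => [Type [Atom int]]] )] => [Type [Atom str]]]

5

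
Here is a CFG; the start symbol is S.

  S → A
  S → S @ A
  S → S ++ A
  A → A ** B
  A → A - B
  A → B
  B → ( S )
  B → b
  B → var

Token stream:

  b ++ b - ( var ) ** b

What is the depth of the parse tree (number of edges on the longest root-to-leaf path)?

[S [S [A [B b]]] ++ [A [A [A [B b]] - [B ( [S [A [B var]]] )]] ** [B b]]]

7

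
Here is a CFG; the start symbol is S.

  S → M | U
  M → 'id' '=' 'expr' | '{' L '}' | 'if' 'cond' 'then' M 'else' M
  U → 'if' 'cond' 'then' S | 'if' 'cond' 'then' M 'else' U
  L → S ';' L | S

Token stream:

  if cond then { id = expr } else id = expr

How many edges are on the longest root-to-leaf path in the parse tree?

6

[S [M if cond then [M { [L [S [M id = expr]]] }] else [M id = expr]]]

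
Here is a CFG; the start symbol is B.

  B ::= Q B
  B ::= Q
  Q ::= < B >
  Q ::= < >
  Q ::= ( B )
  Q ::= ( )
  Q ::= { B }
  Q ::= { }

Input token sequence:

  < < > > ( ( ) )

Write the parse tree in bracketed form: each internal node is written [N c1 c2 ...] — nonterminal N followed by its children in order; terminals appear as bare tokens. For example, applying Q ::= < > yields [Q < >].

[B [Q < [B [Q < >]] >] [B [Q ( [B [Q ( )]] )]]]

B
Q B
< B > B
< Q > B
< < > > B
< < > > Q
< < > > ( B )
< < > > ( Q )
< < > > ( ( ) )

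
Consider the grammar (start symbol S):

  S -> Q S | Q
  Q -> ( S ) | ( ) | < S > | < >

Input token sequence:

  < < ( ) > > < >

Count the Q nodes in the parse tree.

[S [Q < [S [Q < [S [Q ( )]] >]] >] [S [Q < >]]]

4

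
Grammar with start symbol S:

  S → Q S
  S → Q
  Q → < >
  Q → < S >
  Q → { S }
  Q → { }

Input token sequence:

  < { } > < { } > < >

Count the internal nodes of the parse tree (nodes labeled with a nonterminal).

[S [Q < [S [Q { }]] >] [S [Q < [S [Q { }]] >] [S [Q < >]]]]

10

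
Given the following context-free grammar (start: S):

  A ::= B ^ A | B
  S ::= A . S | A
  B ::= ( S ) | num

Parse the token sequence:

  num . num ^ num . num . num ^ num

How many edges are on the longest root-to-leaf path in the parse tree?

[S [A [B num]] . [S [A [B num] ^ [A [B num]]] . [S [A [B num]] . [S [A [B num] ^ [A [B num]]]]]]]

7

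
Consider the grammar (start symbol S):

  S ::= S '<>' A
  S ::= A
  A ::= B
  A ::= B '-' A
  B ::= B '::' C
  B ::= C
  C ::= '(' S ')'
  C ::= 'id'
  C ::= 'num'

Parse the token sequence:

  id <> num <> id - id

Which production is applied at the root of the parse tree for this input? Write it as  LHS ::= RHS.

[S [S [S [A [B [C id]]]] <> [A [B [C num]]]] <> [A [B [C id]] - [A [B [C id]]]]]

S ::= S '<>' A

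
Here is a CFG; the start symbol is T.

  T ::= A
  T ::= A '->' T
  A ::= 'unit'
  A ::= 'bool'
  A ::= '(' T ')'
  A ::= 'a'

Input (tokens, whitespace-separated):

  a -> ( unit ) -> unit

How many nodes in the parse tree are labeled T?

[T [A a] -> [T [A ( [T [A unit]] )] -> [T [A unit]]]]

4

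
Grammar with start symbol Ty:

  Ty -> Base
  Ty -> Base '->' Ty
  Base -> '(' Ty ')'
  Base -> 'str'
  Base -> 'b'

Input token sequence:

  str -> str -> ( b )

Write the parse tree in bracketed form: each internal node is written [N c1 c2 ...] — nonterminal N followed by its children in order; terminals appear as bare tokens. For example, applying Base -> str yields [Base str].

[Ty [Base str] -> [Ty [Base str] -> [Ty [Base ( [Ty [Base b]] )]]]]

Ty
Base -> Ty
str -> Ty
str -> Base -> Ty
str -> str -> Ty
str -> str -> Base
str -> str -> ( Ty )
str -> str -> ( Base )
str -> str -> ( b )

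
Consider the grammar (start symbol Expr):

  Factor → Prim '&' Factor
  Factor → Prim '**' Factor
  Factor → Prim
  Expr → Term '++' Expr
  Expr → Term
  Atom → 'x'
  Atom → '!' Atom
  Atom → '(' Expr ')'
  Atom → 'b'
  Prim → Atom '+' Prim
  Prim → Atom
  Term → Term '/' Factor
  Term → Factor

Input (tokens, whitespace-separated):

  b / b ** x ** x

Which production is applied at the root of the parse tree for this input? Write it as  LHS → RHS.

Expr → Term

[Expr [Term [Term [Factor [Prim [Atom b]]]] / [Factor [Prim [Atom b]] ** [Factor [Prim [Atom x]] ** [Factor [Prim [Atom x]]]]]]]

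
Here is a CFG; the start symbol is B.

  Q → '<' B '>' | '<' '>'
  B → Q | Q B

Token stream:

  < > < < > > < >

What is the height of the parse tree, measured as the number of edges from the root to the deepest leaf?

5

[B [Q < >] [B [Q < [B [Q < >]] >] [B [Q < >]]]]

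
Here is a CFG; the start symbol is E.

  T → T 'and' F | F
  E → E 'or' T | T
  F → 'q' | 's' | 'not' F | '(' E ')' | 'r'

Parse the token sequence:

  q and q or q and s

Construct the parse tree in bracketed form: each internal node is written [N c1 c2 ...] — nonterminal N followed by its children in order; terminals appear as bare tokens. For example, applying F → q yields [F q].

E
E or T
T or T
T and F or T
F and F or T
q and F or T
q and q or T
q and q or T and F
q and q or F and F
q and q or q and F
q and q or q and s

[E [E [T [T [F q]] and [F q]]] or [T [T [F q]] and [F s]]]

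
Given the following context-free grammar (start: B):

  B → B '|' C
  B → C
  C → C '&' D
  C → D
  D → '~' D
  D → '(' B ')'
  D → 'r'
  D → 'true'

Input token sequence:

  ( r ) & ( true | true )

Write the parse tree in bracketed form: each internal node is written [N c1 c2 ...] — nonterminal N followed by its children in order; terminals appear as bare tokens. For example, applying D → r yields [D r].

B
C
C & D
D & D
( B ) & D
( C ) & D
( D ) & D
( r ) & D
( r ) & ( B )
( r ) & ( B | C )
( r ) & ( C | C )
( r ) & ( D | C )
( r ) & ( true | C )
( r ) & ( true | D )
( r ) & ( true | true )

[B [C [C [D ( [B [C [D r]]] )]] & [D ( [B [B [C [D true]]] | [C [D true]]] )]]]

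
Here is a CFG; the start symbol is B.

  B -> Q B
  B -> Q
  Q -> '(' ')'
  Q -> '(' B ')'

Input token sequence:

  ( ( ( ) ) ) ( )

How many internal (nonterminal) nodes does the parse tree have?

[B [Q ( [B [Q ( [B [Q ( )]] )]] )] [B [Q ( )]]]

8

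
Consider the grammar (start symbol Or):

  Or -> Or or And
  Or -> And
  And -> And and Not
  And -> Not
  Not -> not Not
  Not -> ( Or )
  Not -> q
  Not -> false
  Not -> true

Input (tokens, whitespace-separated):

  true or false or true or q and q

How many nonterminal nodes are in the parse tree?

[Or [Or [Or [Or [And [Not true]]] or [And [Not false]]] or [And [Not true]]] or [And [And [Not q]] and [Not q]]]

14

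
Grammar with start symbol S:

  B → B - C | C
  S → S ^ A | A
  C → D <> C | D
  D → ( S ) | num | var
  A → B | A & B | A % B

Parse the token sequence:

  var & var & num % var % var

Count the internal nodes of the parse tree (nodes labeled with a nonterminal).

21

[S [A [A [A [A [A [B [C [D var]]]] & [B [C [D var]]]] & [B [C [D num]]]] % [B [C [D var]]]] % [B [C [D var]]]]]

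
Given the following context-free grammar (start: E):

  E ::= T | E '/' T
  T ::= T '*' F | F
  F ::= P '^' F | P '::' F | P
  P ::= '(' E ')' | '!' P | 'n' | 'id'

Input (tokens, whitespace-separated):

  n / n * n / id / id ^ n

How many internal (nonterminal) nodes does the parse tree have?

21

[E [E [E [E [T [F [P n]]]] / [T [T [F [P n]]] * [F [P n]]]] / [T [F [P id]]]] / [T [F [P id] ^ [F [P n]]]]]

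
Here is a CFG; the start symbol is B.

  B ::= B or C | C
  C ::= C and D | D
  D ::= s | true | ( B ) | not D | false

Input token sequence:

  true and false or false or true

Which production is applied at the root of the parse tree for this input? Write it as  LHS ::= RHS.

[B [B [B [C [C [D true]] and [D false]]] or [C [D false]]] or [C [D true]]]

B ::= B or C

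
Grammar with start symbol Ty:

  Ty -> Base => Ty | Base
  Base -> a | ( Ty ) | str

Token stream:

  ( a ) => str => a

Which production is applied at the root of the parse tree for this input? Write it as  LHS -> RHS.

Ty -> Base => Ty

[Ty [Base ( [Ty [Base a]] )] => [Ty [Base str] => [Ty [Base a]]]]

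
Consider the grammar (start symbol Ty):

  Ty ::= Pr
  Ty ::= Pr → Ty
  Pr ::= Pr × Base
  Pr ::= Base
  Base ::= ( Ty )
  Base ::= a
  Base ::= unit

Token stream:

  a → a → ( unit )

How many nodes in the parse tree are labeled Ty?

4

[Ty [Pr [Base a]] → [Ty [Pr [Base a]] → [Ty [Pr [Base ( [Ty [Pr [Base unit]]] )]]]]]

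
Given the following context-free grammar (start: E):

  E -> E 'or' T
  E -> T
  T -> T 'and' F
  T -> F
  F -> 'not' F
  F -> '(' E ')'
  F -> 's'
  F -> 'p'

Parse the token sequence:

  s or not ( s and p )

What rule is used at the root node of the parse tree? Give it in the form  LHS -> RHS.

E -> E 'or' T

[E [E [T [F s]]] or [T [F not [F ( [E [T [T [F s]] and [F p]]] )]]]]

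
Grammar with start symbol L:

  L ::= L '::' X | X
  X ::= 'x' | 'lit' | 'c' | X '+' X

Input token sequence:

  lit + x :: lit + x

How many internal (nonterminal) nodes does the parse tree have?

8

[L [L [X [X lit] + [X x]]] :: [X [X lit] + [X x]]]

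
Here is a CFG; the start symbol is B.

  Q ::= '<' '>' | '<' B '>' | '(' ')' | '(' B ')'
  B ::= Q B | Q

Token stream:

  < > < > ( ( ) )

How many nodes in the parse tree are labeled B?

4

[B [Q < >] [B [Q < >] [B [Q ( [B [Q ( )]] )]]]]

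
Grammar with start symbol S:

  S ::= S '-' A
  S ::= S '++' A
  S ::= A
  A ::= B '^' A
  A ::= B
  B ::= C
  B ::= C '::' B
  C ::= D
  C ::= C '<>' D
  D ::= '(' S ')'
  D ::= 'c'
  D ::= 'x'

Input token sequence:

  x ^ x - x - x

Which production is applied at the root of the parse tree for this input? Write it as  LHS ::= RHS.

S ::= S '-' A

[S [S [S [A [B [C [D x]]] ^ [A [B [C [D x]]]]]] - [A [B [C [D x]]]]] - [A [B [C [D x]]]]]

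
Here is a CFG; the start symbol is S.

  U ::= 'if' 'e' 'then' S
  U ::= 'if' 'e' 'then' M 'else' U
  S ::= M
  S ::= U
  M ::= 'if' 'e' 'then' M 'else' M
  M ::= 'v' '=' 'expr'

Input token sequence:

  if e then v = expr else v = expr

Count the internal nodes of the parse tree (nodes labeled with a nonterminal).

[S [M if e then [M v = expr] else [M v = expr]]]

4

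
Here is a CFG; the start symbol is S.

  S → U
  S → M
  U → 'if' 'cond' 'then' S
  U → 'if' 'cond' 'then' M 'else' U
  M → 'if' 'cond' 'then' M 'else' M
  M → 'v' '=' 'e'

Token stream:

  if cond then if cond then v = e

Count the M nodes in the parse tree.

1

[S [U if cond then [S [U if cond then [S [M v = e]]]]]]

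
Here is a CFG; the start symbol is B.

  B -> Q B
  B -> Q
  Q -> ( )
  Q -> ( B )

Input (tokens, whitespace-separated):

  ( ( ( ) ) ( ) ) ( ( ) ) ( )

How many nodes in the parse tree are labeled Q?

[B [Q ( [B [Q ( [B [Q ( )]] )] [B [Q ( )]]] )] [B [Q ( [B [Q ( )]] )] [B [Q ( )]]]]

7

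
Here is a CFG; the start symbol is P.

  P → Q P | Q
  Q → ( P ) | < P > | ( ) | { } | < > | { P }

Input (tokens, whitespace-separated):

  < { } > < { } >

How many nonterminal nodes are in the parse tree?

8

[P [Q < [P [Q { }]] >] [P [Q < [P [Q { }]] >]]]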